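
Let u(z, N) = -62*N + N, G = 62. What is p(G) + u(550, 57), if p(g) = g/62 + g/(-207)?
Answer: -719594/207 ≈ -3476.3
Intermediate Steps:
p(g) = 145*g/12834 (p(g) = g*(1/62) + g*(-1/207) = g/62 - g/207 = 145*g/12834)
u(z, N) = -61*N
p(G) + u(550, 57) = (145/12834)*62 - 61*57 = 145/207 - 3477 = -719594/207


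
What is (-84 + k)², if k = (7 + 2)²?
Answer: 9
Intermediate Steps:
k = 81 (k = 9² = 81)
(-84 + k)² = (-84 + 81)² = (-3)² = 9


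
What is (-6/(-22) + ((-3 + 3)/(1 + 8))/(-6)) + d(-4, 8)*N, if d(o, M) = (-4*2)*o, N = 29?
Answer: 10211/11 ≈ 928.27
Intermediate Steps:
d(o, M) = -8*o
(-6/(-22) + ((-3 + 3)/(1 + 8))/(-6)) + d(-4, 8)*N = (-6/(-22) + ((-3 + 3)/(1 + 8))/(-6)) - 8*(-4)*29 = (-6*(-1/22) + (0/9)*(-1/6)) + 32*29 = (3/11 + (0*(1/9))*(-1/6)) + 928 = (3/11 + 0*(-1/6)) + 928 = (3/11 + 0) + 928 = 3/11 + 928 = 10211/11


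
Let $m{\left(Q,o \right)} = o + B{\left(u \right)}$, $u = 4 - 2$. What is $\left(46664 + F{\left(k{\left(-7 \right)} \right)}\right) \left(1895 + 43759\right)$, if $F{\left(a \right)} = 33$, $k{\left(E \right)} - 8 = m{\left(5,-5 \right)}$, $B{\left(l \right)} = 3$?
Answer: $2131904838$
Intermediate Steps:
$u = 2$ ($u = 4 - 2 = 2$)
$m{\left(Q,o \right)} = 3 + o$ ($m{\left(Q,o \right)} = o + 3 = 3 + o$)
$k{\left(E \right)} = 6$ ($k{\left(E \right)} = 8 + \left(3 - 5\right) = 8 - 2 = 6$)
$\left(46664 + F{\left(k{\left(-7 \right)} \right)}\right) \left(1895 + 43759\right) = \left(46664 + 33\right) \left(1895 + 43759\right) = 46697 \cdot 45654 = 2131904838$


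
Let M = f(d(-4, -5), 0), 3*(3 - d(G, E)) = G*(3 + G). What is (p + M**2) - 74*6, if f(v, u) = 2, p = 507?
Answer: 67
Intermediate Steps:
d(G, E) = 3 - G*(3 + G)/3
M = 2
(p + M**2) - 74*6 = (507 + 2**2) - 74*6 = (507 + 4) - 444 = 511 - 444 = 67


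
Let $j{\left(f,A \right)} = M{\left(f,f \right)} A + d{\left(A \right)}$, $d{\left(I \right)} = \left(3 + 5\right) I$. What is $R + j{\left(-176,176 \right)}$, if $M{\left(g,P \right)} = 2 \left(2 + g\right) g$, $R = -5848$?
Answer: $10775208$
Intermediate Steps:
$d{\left(I \right)} = 8 I$
$M{\left(g,P \right)} = g \left(4 + 2 g\right)$ ($M{\left(g,P \right)} = \left(4 + 2 g\right) g = g \left(4 + 2 g\right)$)
$j{\left(f,A \right)} = 8 A + 2 A f \left(2 + f\right)$ ($j{\left(f,A \right)} = 2 f \left(2 + f\right) A + 8 A = 2 A f \left(2 + f\right) + 8 A = 8 A + 2 A f \left(2 + f\right)$)
$R + j{\left(-176,176 \right)} = -5848 + 2 \cdot 176 \left(4 - 176 \left(2 - 176\right)\right) = -5848 + 2 \cdot 176 \left(4 - -30624\right) = -5848 + 2 \cdot 176 \left(4 + 30624\right) = -5848 + 2 \cdot 176 \cdot 30628 = -5848 + 10781056 = 10775208$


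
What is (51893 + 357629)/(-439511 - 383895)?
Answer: -204761/411703 ≈ -0.49735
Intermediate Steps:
(51893 + 357629)/(-439511 - 383895) = 409522/(-823406) = 409522*(-1/823406) = -204761/411703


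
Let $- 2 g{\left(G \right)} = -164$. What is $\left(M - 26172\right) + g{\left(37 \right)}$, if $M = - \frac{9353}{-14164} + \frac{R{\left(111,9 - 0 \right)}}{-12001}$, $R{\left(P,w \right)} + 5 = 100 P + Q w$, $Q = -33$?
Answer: $- \frac{4434875356279}{169982164} \approx -26090.0$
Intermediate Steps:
$g{\left(G \right)} = 82$ ($g{\left(G \right)} = \left(- \frac{1}{2}\right) \left(-164\right) = 82$)
$R{\left(P,w \right)} = -5 - 33 w + 100 P$ ($R{\left(P,w \right)} = -5 + \left(100 P - 33 w\right) = -5 + \left(- 33 w + 100 P\right) = -5 - 33 w + 100 P$)
$M = - \frac{40697519}{169982164}$ ($M = - \frac{9353}{-14164} + \frac{-5 - 33 \left(9 - 0\right) + 100 \cdot 111}{-12001} = \left(-9353\right) \left(- \frac{1}{14164}\right) + \left(-5 - 33 \left(9 + 0\right) + 11100\right) \left(- \frac{1}{12001}\right) = \frac{9353}{14164} + \left(-5 - 297 + 11100\right) \left(- \frac{1}{12001}\right) = \frac{9353}{14164} + 10798 \left(- \frac{1}{12001}\right) = \frac{9353}{14164} - \frac{10798}{12001} = - \frac{40697519}{169982164} \approx -0.23942$)
$\left(M - 26172\right) + g{\left(37 \right)} = \left(- \frac{40697519}{169982164} - 26172\right) + 82 = - \frac{4448813893727}{169982164} + 82 = - \frac{4434875356279}{169982164}$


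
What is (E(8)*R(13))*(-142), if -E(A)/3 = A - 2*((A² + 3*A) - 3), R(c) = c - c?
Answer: 0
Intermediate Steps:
R(c) = 0
E(A) = -18 + 6*A² + 15*A (E(A) = -3*(A - 2*((A² + 3*A) - 3)) = -3*(A - 2*(-3 + A² + 3*A)) = -3*(A + (6 - 6*A - 2*A²)) = -3*(6 - 5*A - 2*A²) = -18 + 6*A² + 15*A)
(E(8)*R(13))*(-142) = ((-18 + 6*8² + 15*8)*0)*(-142) = ((-18 + 6*64 + 120)*0)*(-142) = ((-18 + 384 + 120)*0)*(-142) = (486*0)*(-142) = 0*(-142) = 0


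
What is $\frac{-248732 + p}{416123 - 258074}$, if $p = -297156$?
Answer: $- \frac{545888}{158049} \approx -3.4539$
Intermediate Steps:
$\frac{-248732 + p}{416123 - 258074} = \frac{-248732 - 297156}{416123 - 258074} = - \frac{545888}{158049}$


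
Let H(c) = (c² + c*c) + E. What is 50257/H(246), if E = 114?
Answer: 50257/121146 ≈ 0.41485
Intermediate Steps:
H(c) = 114 + 2*c² (H(c) = (c² + c*c) + 114 = (c² + c²) + 114 = 2*c² + 114 = 114 + 2*c²)
50257/H(246) = 50257/(114 + 2*246²) = 50257/(114 + 2*60516) = 50257/(114 + 121032) = 50257/121146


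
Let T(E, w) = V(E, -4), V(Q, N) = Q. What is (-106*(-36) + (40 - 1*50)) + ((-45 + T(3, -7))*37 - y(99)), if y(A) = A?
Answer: 2153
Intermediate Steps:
T(E, w) = E
(-106*(-36) + (40 - 1*50)) + ((-45 + T(3, -7))*37 - y(99)) = (-106*(-36) + (40 - 1*50)) + ((-45 + 3)*37 - 1*99) = (3816 + (40 - 50)) + (-42*37 - 99) = (3816 - 10) + (-1554 - 99) = 3806 - 1653 = 2153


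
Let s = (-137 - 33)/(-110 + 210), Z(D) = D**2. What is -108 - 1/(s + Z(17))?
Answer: -310294/2873 ≈ -108.00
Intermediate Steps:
s = -17/10 (s = -170/100 = -170*1/100 = -17/10 ≈ -1.7000)
-108 - 1/(s + Z(17)) = -108 - 1/(-17/10 + 17**2) = -108 - 1/(-17/10 + 289) = -108 - 1/2873/10 = -108 - 1*10/2873 = -108 - 10/2873 = -310294/2873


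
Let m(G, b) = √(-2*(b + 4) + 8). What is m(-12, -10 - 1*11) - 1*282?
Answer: -282 + √42 ≈ -275.52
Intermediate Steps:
m(G, b) = √2*√(-b) (m(G, b) = √(-2*(4 + b) + 8) = √((-8 - 2*b) + 8) = √(-2*b) = √2*√(-b))
m(-12, -10 - 1*11) - 1*282 = √2*√(-(-10 - 1*11)) - 1*282 = √2*√(-(-10 - 11)) - 282 = √2*√(-1*(-21)) - 282 = √2*√21 - 282 = √42 - 282 = -282 + √42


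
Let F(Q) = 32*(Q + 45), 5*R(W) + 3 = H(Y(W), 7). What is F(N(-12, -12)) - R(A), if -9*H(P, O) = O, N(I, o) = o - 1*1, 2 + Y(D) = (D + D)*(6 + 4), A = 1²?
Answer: 46114/45 ≈ 1024.8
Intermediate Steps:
A = 1
Y(D) = -2 + 20*D (Y(D) = -2 + (D + D)*(6 + 4) = -2 + (2*D)*10 = -2 + 20*D)
N(I, o) = -1 + o (N(I, o) = o - 1 = -1 + o)
H(P, O) = -O/9
R(W) = -34/45 (R(W) = -⅗ + (-⅑*7)/5 = -⅗ + (⅕)*(-7/9) = -⅗ - 7/45 = -34/45)
F(Q) = 1440 + 32*Q (F(Q) = 32*(45 + Q) = 1440 + 32*Q)
F(N(-12, -12)) - R(A) = (1440 + 32*(-1 - 12)) - 1*(-34/45) = (1440 + 32*(-13)) + 34/45 = (1440 - 416) + 34/45 = 1024 + 34/45 = 46114/45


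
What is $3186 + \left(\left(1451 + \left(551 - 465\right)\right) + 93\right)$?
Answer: $4816$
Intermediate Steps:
$3186 + \left(\left(1451 + \left(551 - 465\right)\right) + 93\right) = 3186 + \left(\left(1451 + 86\right) + 93\right) = 3186 + \left(1537 + 93\right) = 3186 + 1630 = 4816$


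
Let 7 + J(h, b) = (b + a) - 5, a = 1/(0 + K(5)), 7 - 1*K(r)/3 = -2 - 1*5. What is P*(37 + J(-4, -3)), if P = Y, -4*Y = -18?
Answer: 2775/28 ≈ 99.107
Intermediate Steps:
Y = 9/2 (Y = -1/4*(-18) = 9/2 ≈ 4.5000)
P = 9/2 ≈ 4.5000
K(r) = 42 (K(r) = 21 - 3*(-2 - 1*5) = 21 - 3*(-2 - 5) = 21 - 3*(-7) = 21 + 21 = 42)
a = 1/42 (a = 1/(0 + 42) = 1/42 ≈ 0.023810)
J(h, b) = -503/42 + b (J(h, b) = -7 + ((b + 1/42) - 5) = -7 + ((1/42 + b) - 5) = -7 + (-209/42 + b) = -503/42 + b)
P*(37 + J(-4, -3)) = 9*(37 + (-503/42 - 3))/2 = 9*(37 - 629/42)/2 = (9/2)*(925/42) = 2775/28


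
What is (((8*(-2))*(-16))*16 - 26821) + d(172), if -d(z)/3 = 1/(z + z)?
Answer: -7817403/344 ≈ -22725.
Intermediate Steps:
d(z) = -3/(2*z) (d(z) = -3/(z + z) = -3*1/(2*z) = -3/(2*z))
(((8*(-2))*(-16))*16 - 26821) + d(172) = (((8*(-2))*(-16))*16 - 26821) - 3/2/172 = (-16*(-16)*16 - 26821) - 3/2*1/172 = (256*16 - 26821) - 3/344 = (4096 - 26821) - 3/344 = -22725 - 3/344 = -7817403/344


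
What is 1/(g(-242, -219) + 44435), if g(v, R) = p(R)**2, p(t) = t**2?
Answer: 1/2300301956 ≈ 4.3473e-10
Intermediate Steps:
g(v, R) = R**4 (g(v, R) = (R**2)**2 = R**4)
1/(g(-242, -219) + 44435) = 1/((-219)**4 + 44435) = 1/(2300257521 + 44435) = 1/2300301956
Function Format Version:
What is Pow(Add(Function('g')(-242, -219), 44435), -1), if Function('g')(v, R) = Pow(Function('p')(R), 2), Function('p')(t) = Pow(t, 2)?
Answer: Rational(1, 2300301956) ≈ 4.3473e-10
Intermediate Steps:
Function('g')(v, R) = Pow(R, 4) (Function('g')(v, R) = Pow(Pow(R, 2), 2) = Pow(R, 4))
Pow(Add(Function('g')(-242, -219), 44435), -1) = Pow(Add(Pow(-219, 4), 44435), -1) = Pow(Add(2300257521, 44435), -1) = Pow(2300301956, -1) = Rational(1, 2300301956)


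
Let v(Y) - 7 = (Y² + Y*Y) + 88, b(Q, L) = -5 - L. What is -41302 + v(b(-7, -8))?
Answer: -41189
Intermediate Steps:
v(Y) = 95 + 2*Y² (v(Y) = 7 + ((Y² + Y*Y) + 88) = 7 + ((Y² + Y²) + 88) = 7 + (2*Y² + 88) = 7 + (88 + 2*Y²) = 95 + 2*Y²)
-41302 + v(b(-7, -8)) = -41302 + (95 + 2*(-5 - 1*(-8))²) = -41302 + (95 + 2*(-5 + 8)²) = -41302 + (95 + 2*3²) = -41302 + (95 + 2*9) = -41302 + (95 + 18) = -41302 + 113 = -41189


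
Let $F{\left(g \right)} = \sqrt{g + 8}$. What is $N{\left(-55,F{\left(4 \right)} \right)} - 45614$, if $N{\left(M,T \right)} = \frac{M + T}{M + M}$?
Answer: $- \frac{91227}{2} - \frac{\sqrt{3}}{55} \approx -45614.0$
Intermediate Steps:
$F{\left(g \right)} = \sqrt{8 + g}$
$N{\left(M,T \right)} = \frac{M + T}{2 M}$
$N{\left(-55,F{\left(4 \right)} \right)} - 45614 = \frac{-55 + \sqrt{8 + 4}}{2 \left(-55\right)} - 45614 = \frac{1}{2} \left(- \frac{1}{55}\right) \left(-55 + \sqrt{12}\right) - 45614 = \frac{1}{2} \left(- \frac{1}{55}\right) \left(-55 + 2 \sqrt{3}\right) - 45614 = \left(\frac{1}{2} - \frac{\sqrt{3}}{55}\right) - 45614 = - \frac{91227}{2} - \frac{\sqrt{3}}{55}$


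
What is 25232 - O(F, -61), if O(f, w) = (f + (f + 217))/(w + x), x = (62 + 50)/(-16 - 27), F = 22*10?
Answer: 69037771/2735 ≈ 25242.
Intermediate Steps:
F = 220
x = -112/43 (x = 112/(-43) = 112*(-1/43) = -112/43 ≈ -2.6047)
O(f, w) = (217 + 2*f)/(-112/43 + w) (O(f, w) = (f + (f + 217))/(w - 112/43) = (f + (217 + f))/(-112/43 + w) = (217 + 2*f)/(-112/43 + w))
25232 - O(F, -61) = 25232 - 43*(217 + 2*220)/(-112 + 43*(-61)) = 25232 - 43*(217 + 440)/(-112 - 2623) = 25232 - 43*657/(-2735) = 25232 - 43*(-1)*657/2735 = 25232 - 1*(-28251/2735) = 25232 + 28251/2735 = 69037771/2735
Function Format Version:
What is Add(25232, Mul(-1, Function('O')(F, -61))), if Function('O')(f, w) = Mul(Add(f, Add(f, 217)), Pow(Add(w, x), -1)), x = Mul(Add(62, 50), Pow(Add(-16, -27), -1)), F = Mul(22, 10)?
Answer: Rational(69037771, 2735) ≈ 25242.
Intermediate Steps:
F = 220
x = Rational(-112, 43) (x = Mul(112, Pow(-43, -1)) = Mul(112, Rational(-1, 43)) = Rational(-112, 43) ≈ -2.6047)
Function('O')(f, w) = Mul(Pow(Add(Rational(-112, 43), w), -1), Add(217, Mul(2, f))) (Function('O')(f, w) = Mul(Add(f, Add(f, 217)), Pow(Add(w, Rational(-112, 43)), -1)) = Mul(Add(f, Add(217, f)), Pow(Add(Rational(-112, 43), w), -1)) = Mul(Add(217, Mul(2, f)), Pow(Add(Rational(-112, 43), w), -1)) = Mul(Pow(Add(Rational(-112, 43), w), -1), Add(217, Mul(2, f))))
Add(25232, Mul(-1, Function('O')(F, -61))) = Add(25232, Mul(-1, Mul(43, Pow(Add(-112, Mul(43, -61)), -1), Add(217, Mul(2, 220))))) = Add(25232, Mul(-1, Mul(43, Pow(Add(-112, -2623), -1), Add(217, 440)))) = Add(25232, Mul(-1, Mul(43, Pow(-2735, -1), 657))) = Add(25232, Mul(-1, Mul(43, Rational(-1, 2735), 657))) = Add(25232, Mul(-1, Rational(-28251, 2735))) = Add(25232, Rational(28251, 2735)) = Rational(69037771, 2735)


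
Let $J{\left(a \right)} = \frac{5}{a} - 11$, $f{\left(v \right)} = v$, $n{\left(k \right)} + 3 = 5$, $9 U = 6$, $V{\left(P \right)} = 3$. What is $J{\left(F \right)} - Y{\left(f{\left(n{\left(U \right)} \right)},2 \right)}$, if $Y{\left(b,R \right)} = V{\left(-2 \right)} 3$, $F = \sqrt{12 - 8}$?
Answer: $- \frac{35}{2} \approx -17.5$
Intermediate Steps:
$U = \frac{2}{3}$ ($U = \frac{1}{9} \cdot 6 = \frac{2}{3} \approx 0.66667$)
$n{\left(k \right)} = 2$ ($n{\left(k \right)} = -3 + 5 = 2$)
$F = 2$ ($F = \sqrt{4} = 2$)
$J{\left(a \right)} = -11 + \frac{5}{a}$
$Y{\left(b,R \right)} = 9$ ($Y{\left(b,R \right)} = 3 \cdot 3 = 9$)
$J{\left(F \right)} - Y{\left(f{\left(n{\left(U \right)} \right)},2 \right)} = \left(-11 + \frac{5}{2}\right) - 9 = - \frac{17}{2} - 9 = - \frac{35}{2}$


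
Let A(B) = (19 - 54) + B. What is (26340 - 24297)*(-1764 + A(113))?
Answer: -3444498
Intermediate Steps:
A(B) = -35 + B
(26340 - 24297)*(-1764 + A(113)) = (26340 - 24297)*(-1764 + (-35 + 113)) = 2043*(-1764 + 78) = 2043*(-1686) = -3444498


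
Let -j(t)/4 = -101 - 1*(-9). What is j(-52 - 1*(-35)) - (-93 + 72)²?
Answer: -73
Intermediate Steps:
j(t) = 368 (j(t) = -4*(-101 - 1*(-9)) = -4*(-101 + 9) = -4*(-92) = 368)
j(-52 - 1*(-35)) - (-93 + 72)² = 368 - (-93 + 72)² = 368 - 1*(-21)² = 368 - 1*441 = 368 - 441 = -73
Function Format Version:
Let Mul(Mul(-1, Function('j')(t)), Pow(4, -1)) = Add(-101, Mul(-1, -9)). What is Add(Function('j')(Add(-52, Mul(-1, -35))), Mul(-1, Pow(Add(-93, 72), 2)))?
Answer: -73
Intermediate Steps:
Function('j')(t) = 368 (Function('j')(t) = Mul(-4, Add(-101, Mul(-1, -9))) = Mul(-4, Add(-101, 9)) = Mul(-4, -92) = 368)
Add(Function('j')(Add(-52, Mul(-1, -35))), Mul(-1, Pow(Add(-93, 72), 2))) = Add(368, Mul(-1, Pow(Add(-93, 72), 2))) = Add(368, Mul(-1, Pow(-21, 2))) = Add(368, Mul(-1, 441)) = Add(368, -441) = -73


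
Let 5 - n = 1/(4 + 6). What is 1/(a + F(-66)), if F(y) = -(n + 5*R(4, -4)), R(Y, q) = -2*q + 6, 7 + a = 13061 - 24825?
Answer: -10/118459 ≈ -8.4417e-5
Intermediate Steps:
a = -11771 (a = -7 + (13061 - 24825) = -7 - 11764 = -11771)
R(Y, q) = 6 - 2*q
n = 49/10 (n = 5 - 1/(4 + 6) = 5 - 1/10 = 5 - 1*⅒ = 5 - ⅒ = 49/10 ≈ 4.9000)
F(y) = -749/10 (F(y) = -(49/10 + 5*(6 - 2*(-4))) = -(49/10 + 5*(6 + 8)) = -(49/10 + 5*14) = -(49/10 + 70) = -1*749/10 = -749/10)
1/(a + F(-66)) = 1/(-11771 - 749/10) = 1/(-118459/10) = -10/118459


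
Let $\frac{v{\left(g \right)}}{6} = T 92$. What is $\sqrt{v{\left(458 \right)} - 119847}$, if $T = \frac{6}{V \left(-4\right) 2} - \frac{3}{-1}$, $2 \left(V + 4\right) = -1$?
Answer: $i \sqrt{118099} \approx 343.66 i$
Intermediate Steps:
$V = - \frac{9}{2}$ ($V = -4 + \frac{1}{2} \left(-1\right) = -4 - \frac{1}{2} = - \frac{9}{2} \approx -4.5$)
$T = \frac{19}{6}$ ($T = \frac{6}{\left(- \frac{9}{2}\right) \left(-4\right) 2} - \frac{3}{-1} = \frac{6}{18 \cdot 2} - -3 = \frac{6}{36} + 3 = 6 \cdot \frac{1}{36} + 3 = \frac{1}{6} + 3 = \frac{19}{6} \approx 3.1667$)
$v{\left(g \right)} = 1748$ ($v{\left(g \right)} = 6 \cdot \frac{19}{6} \cdot 92 = 6 \cdot \frac{874}{3} = 1748$)
$\sqrt{v{\left(458 \right)} - 119847} = \sqrt{1748 - 119847} = \sqrt{-118099} = i \sqrt{118099}$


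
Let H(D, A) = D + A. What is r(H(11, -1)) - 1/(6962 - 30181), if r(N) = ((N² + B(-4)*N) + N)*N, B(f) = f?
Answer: 16253301/23219 ≈ 700.00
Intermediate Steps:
H(D, A) = A + D
r(N) = N*(N² - 3*N) (r(N) = ((N² - 4*N) + N)*N = (N² - 3*N)*N = N*(N² - 3*N))
r(H(11, -1)) - 1/(6962 - 30181) = (-1 + 11)²*(-3 + (-1 + 11)) - 1/(6962 - 30181) = 10²*(-3 + 10) - 1/(-23219) = 100*7 - 1*(-1/23219) = 700 + 1/23219 = 16253301/23219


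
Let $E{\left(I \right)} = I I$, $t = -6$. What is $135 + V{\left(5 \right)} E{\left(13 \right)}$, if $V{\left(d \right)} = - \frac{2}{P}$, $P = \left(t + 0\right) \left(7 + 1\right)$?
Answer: $\frac{3409}{24} \approx 142.04$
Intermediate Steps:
$P = -48$ ($P = \left(-6 + 0\right) \left(7 + 1\right) = \left(-6\right) 8 = -48$)
$E{\left(I \right)} = I^{2}$
$V{\left(d \right)} = \frac{1}{24}$ ($V{\left(d \right)} = - \frac{2}{-48} = \left(-2\right) \left(- \frac{1}{48}\right) = \frac{1}{24}$)
$135 + V{\left(5 \right)} E{\left(13 \right)} = 135 + \frac{13^{2}}{24} = 135 + \frac{1}{24} \cdot 169 = 135 + \frac{169}{24} = \frac{3409}{24}$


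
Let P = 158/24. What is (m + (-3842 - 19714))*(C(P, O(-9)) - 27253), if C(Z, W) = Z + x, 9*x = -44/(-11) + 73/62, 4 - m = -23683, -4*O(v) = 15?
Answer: -1327744343/372 ≈ -3.5692e+6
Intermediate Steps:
O(v) = -15/4 (O(v) = -¼*15 = -15/4)
m = 23687 (m = 4 - 1*(-23683) = 4 + 23683 = 23687)
P = 79/12 (P = 158*(1/24) = 79/12 ≈ 6.5833)
x = 107/186 (x = (-44/(-11) + 73/62)/9 = (-44*(-1/11) + 73*(1/62))/9 = (4 + 73/62)/9 = (⅑)*(321/62) = 107/186 ≈ 0.57527)
C(Z, W) = 107/186 + Z (C(Z, W) = Z + 107/186 = 107/186 + Z)
(m + (-3842 - 19714))*(C(P, O(-9)) - 27253) = (23687 + (-3842 - 19714))*((107/186 + 79/12) - 27253) = (23687 - 23556)*(2663/372 - 27253) = 131*(-10135453/372) = -1327744343/372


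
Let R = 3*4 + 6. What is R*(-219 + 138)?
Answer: -1458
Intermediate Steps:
R = 18 (R = 12 + 6 = 18)
R*(-219 + 138) = 18*(-219 + 138) = 18*(-81) = -1458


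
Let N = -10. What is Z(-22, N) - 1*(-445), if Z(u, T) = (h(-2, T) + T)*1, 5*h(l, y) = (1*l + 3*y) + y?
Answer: 2133/5 ≈ 426.60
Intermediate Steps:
h(l, y) = l/5 + 4*y/5 (h(l, y) = ((1*l + 3*y) + y)/5 = ((l + 3*y) + y)/5 = (l + 4*y)/5 = l/5 + 4*y/5)
Z(u, T) = -2/5 + 9*T/5 (Z(u, T) = (((1/5)*(-2) + 4*T/5) + T)*1 = ((-2/5 + 4*T/5) + T)*1 = (-2/5 + 9*T/5)*1 = -2/5 + 9*T/5)
Z(-22, N) - 1*(-445) = (-2/5 + (9/5)*(-10)) - 1*(-445) = (-2/5 - 18) + 445 = -92/5 + 445 = 2133/5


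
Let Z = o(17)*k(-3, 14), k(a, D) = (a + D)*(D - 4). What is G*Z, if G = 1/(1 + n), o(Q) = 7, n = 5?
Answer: 385/3 ≈ 128.33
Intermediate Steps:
k(a, D) = (-4 + D)*(D + a) (k(a, D) = (D + a)*(-4 + D) = (-4 + D)*(D + a))
Z = 770 (Z = 7*(14² - 4*14 - 4*(-3) + 14*(-3)) = 7*(196 - 56 + 12 - 42) = 7*110 = 770)
G = ⅙ (G = 1/(1 + 5) = 1/6 = ⅙ ≈ 0.16667)
G*Z = (⅙)*770 = 385/3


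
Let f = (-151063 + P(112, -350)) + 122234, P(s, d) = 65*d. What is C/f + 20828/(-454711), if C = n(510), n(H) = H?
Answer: -435396674/7817846223 ≈ -0.055693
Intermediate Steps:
C = 510
f = -51579 (f = (-151063 + 65*(-350)) + 122234 = (-151063 - 22750) + 122234 = -173813 + 122234 = -51579)
C/f + 20828/(-454711) = 510/(-51579) + 20828/(-454711) = 510*(-1/51579) + 20828*(-1/454711) = -170/17193 - 20828/454711 = -435396674/7817846223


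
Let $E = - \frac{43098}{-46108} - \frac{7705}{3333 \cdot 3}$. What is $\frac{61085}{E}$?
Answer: $\frac{14081127646410}{37837381} \approx 3.7215 \cdot 10^{5}$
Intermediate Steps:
$E = \frac{37837381}{230516946}$ ($E = \left(-43098\right) \left(- \frac{1}{46108}\right) - \frac{7705}{9999} = \frac{21549}{23054} - \frac{7705}{9999} = \frac{37837381}{230516946} \approx 0.16414$)
$\frac{61085}{E} = \frac{61085}{\frac{37837381}{230516946}} = 61085 \cdot \frac{230516946}{37837381} = \frac{14081127646410}{37837381}$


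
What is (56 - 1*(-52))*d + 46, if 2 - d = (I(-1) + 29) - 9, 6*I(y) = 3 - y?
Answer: -1970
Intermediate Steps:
I(y) = 1/2 - y/6 (I(y) = (3 - y)/6 = 1/2 - y/6)
d = -56/3 (d = 2 - (((1/2 - 1/6*(-1)) + 29) - 9) = 2 - (((1/2 + 1/6) + 29) - 9) = 2 - ((2/3 + 29) - 9) = 2 - (89/3 - 9) = 2 - 1*62/3 = 2 - 62/3 = -56/3 ≈ -18.667)
(56 - 1*(-52))*d + 46 = (56 - 1*(-52))*(-56/3) + 46 = (56 + 52)*(-56/3) + 46 = 108*(-56/3) + 46 = -2016 + 46 = -1970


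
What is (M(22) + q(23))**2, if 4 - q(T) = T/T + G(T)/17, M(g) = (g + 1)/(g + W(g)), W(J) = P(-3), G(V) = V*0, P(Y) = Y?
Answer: 6400/361 ≈ 17.729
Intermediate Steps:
G(V) = 0
W(J) = -3
M(g) = (1 + g)/(-3 + g) (M(g) = (g + 1)/(g - 3) = (1 + g)/(-3 + g))
q(T) = 3 (q(T) = 4 - (T/T + 0/17) = 4 - (1 + 0*(1/17)) = 4 - (1 + 0) = 4 - 1*1 = 4 - 1 = 3)
(M(22) + q(23))**2 = ((1 + 22)/(-3 + 22) + 3)**2 = (23/19 + 3)**2 = (80/19)**2 = 6400/361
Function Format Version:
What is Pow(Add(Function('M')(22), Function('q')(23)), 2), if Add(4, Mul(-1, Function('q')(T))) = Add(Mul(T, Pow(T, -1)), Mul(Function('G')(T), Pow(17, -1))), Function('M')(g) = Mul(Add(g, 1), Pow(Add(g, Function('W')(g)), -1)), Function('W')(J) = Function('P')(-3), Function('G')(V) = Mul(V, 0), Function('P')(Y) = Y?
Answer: Rational(6400, 361) ≈ 17.729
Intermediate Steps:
Function('G')(V) = 0
Function('W')(J) = -3
Function('M')(g) = Mul(Pow(Add(-3, g), -1), Add(1, g)) (Function('M')(g) = Mul(Add(g, 1), Pow(Add(g, -3), -1)) = Mul(Add(1, g), Pow(Add(-3, g), -1)) = Mul(Pow(Add(-3, g), -1), Add(1, g)))
Function('q')(T) = 3 (Function('q')(T) = Add(4, Mul(-1, Add(Mul(T, Pow(T, -1)), Mul(0, Pow(17, -1))))) = Add(4, Mul(-1, Add(1, Mul(0, Rational(1, 17))))) = Add(4, Mul(-1, Add(1, 0))) = Add(4, Mul(-1, 1)) = Add(4, -1) = 3)
Pow(Add(Function('M')(22), Function('q')(23)), 2) = Pow(Add(Mul(Pow(Add(-3, 22), -1), Add(1, 22)), 3), 2) = Pow(Add(Mul(Pow(19, -1), 23), 3), 2) = Pow(Add(Mul(Rational(1, 19), 23), 3), 2) = Pow(Add(Rational(23, 19), 3), 2) = Pow(Rational(80, 19), 2) = Rational(6400, 361)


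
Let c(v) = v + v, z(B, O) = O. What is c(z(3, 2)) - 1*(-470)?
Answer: 474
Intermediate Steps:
c(v) = 2*v
c(z(3, 2)) - 1*(-470) = 2*2 - 1*(-470) = 4 + 470 = 474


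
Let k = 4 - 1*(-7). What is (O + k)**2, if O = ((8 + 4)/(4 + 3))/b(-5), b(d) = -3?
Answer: 5329/49 ≈ 108.76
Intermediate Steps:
O = -4/7 (O = ((8 + 4)/(4 + 3))/(-3) = (12/7)*(-1/3) = -4/7 ≈ -0.57143)
k = 11 (k = 4 + 7 = 11)
(O + k)**2 = (-4/7 + 11)**2 = (73/7)**2 = 5329/49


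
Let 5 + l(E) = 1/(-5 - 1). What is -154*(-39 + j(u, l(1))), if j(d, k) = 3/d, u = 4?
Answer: 11781/2 ≈ 5890.5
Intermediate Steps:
l(E) = -31/6 (l(E) = -5 + 1/(-5 - 1) = -5 + 1/(-6) = -5 - ⅙ = -31/6)
-154*(-39 + j(u, l(1))) = -154*(-39 + 3/4) = -154*(-39 + 3*(¼)) = -154*(-39 + ¾) = -154*(-153/4) = 11781/2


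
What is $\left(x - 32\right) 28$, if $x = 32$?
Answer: $0$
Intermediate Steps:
$\left(x - 32\right) 28 = \left(32 - 32\right) 28 = 0 \cdot 28 = 0$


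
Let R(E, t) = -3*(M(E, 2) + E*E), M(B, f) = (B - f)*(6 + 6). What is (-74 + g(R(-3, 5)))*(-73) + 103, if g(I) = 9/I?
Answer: 93512/17 ≈ 5500.7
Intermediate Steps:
M(B, f) = -12*f + 12*B (M(B, f) = (B - f)*12 = -12*f + 12*B)
R(E, t) = 72 - 36*E - 3*E² (R(E, t) = -3*((-12*2 + 12*E) + E*E) = -3*((-24 + 12*E) + E²) = -3*(-24 + E² + 12*E) = 72 - 36*E - 3*E²)
(-74 + g(R(-3, 5)))*(-73) + 103 = (-74 + 9/(72 - 36*(-3) - 3*(-3)²))*(-73) + 103 = (-74 + 9/(72 + 108 - 3*9))*(-73) + 103 = (-74 + 9/(72 + 108 - 27))*(-73) + 103 = (-74 + 9/153)*(-73) + 103 = (-74 + 9*(1/153))*(-73) + 103 = (-74 + 1/17)*(-73) + 103 = -1257/17*(-73) + 103 = 91761/17 + 103 = 93512/17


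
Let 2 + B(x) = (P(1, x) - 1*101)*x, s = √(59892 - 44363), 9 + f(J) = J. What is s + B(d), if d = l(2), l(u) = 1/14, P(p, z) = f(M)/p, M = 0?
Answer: -69/7 + √15529 ≈ 114.76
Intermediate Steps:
f(J) = -9 + J
P(p, z) = -9/p (P(p, z) = (-9 + 0)/p = -9/p)
l(u) = 1/14
d = 1/14 ≈ 0.071429
s = √15529 ≈ 124.62
B(x) = -2 - 110*x (B(x) = -2 + (-9/1 - 1*101)*x = -2 + (-9*1 - 101)*x = -2 + (-9 - 101)*x = -2 - 110*x)
s + B(d) = √15529 + (-2 - 110*1/14) = √15529 + (-2 - 55/7) = √15529 - 69/7 = -69/7 + √15529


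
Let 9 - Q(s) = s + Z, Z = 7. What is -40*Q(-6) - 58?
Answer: -378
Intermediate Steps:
Q(s) = 2 - s (Q(s) = 9 - (s + 7) = 9 - (7 + s) = 9 + (-7 - s) = 2 - s)
-40*Q(-6) - 58 = -40*(2 - 1*(-6)) - 58 = -40*(2 + 6) - 58 = -40*8 - 58 = -320 - 58 = -378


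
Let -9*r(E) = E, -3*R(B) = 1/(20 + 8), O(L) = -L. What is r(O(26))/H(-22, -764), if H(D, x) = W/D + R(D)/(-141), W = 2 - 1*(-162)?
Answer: -376376/971197 ≈ -0.38754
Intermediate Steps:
W = 164 (W = 2 + 162 = 164)
R(B) = -1/84 (R(B) = -1/(3*(20 + 8)) = -1/3/28 = -1/3*1/28 = -1/84)
H(D, x) = 1/11844 + 164/D (H(D, x) = 164/D - 1/84/(-141) = 164/D - 1/84*(-1/141) = 164/D + 1/11844 = 1/11844 + 164/D)
r(E) = -E/9
r(O(26))/H(-22, -764) = (-(-1)*26/9)/(((1/11844)*(1942416 - 22)/(-22))) = (-1/9*(-26))/(((1/11844)*(-1/22)*1942394)) = 26/(9*(-971197/130284)) = (26/9)*(-130284/971197) = -376376/971197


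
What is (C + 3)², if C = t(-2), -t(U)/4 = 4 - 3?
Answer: 1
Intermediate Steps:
t(U) = -4 (t(U) = -4*(4 - 3) = -4*1 = -4)
C = -4
(C + 3)² = (-4 + 3)² = (-1)² = 1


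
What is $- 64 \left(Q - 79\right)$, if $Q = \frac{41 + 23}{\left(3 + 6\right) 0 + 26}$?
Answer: $\frac{63680}{13} \approx 4898.5$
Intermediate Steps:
$Q = \frac{32}{13}$ ($Q = \frac{64}{9 \cdot 0 + 26} = \frac{64}{0 + 26} = \frac{64}{26} = 64 \cdot \frac{1}{26} = \frac{32}{13} \approx 2.4615$)
$- 64 \left(Q - 79\right) = - 64 \left(\frac{32}{13} - 79\right) = \left(-64\right) \left(- \frac{995}{13}\right) = \frac{63680}{13}$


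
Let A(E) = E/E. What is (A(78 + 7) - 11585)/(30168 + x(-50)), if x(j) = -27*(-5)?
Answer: -11584/30303 ≈ -0.38227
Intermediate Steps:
x(j) = 135
A(E) = 1
(A(78 + 7) - 11585)/(30168 + x(-50)) = (1 - 11585)/(30168 + 135) = -11584/30303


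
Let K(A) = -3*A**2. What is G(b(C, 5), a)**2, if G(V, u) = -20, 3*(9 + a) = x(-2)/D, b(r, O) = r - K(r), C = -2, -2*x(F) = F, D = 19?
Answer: 400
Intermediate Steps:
x(F) = -F/2
b(r, O) = r + 3*r**2 (b(r, O) = r - (-3)*r**2 = r + 3*r**2)
a = -512/57 (a = -9 + (-1/2*(-2)/19)/3 = -9 + (1*(1/19))/3 = -9 + (1/3)*(1/19) = -9 + 1/57 = -512/57 ≈ -8.9825)
G(b(C, 5), a)**2 = (-20)**2 = 400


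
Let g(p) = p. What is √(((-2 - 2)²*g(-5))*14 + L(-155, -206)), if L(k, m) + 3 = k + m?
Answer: 2*I*√371 ≈ 38.523*I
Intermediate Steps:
L(k, m) = -3 + k + m (L(k, m) = -3 + (k + m) = -3 + k + m)
√(((-2 - 2)²*g(-5))*14 + L(-155, -206)) = √(((-2 - 2)²*(-5))*14 + (-3 - 155 - 206)) = √(((-4)²*(-5))*14 - 364) = √((16*(-5))*14 - 364) = √(-80*14 - 364) = √(-1120 - 364) = √(-1484) = 2*I*√371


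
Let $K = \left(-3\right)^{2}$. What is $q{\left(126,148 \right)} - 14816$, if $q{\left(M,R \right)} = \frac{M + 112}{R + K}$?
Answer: $- \frac{2325874}{157} \approx -14814.0$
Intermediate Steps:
$K = 9$
$q{\left(M,R \right)} = \frac{112 + M}{9 + R}$ ($q{\left(M,R \right)} = \frac{M + 112}{R + 9} = \frac{112 + M}{9 + R}$)
$q{\left(126,148 \right)} - 14816 = \frac{112 + 126}{9 + 148} - 14816 = \frac{1}{157} \cdot 238 - 14816 = \frac{238}{157} - 14816 = - \frac{2325874}{157}$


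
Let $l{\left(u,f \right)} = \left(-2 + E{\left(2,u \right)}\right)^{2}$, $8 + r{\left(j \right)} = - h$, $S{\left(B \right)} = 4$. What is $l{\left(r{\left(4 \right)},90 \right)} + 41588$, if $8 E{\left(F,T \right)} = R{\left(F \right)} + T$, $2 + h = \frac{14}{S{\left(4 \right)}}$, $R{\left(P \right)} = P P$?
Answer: $\frac{10648377}{256} \approx 41595.0$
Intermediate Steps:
$R{\left(P \right)} = P^{2}$
$h = \frac{3}{2}$ ($h = -2 + \frac{14}{4} = -2 + 14 \cdot \frac{1}{4} = -2 + \frac{7}{2} = \frac{3}{2} \approx 1.5$)
$E{\left(F,T \right)} = \frac{T}{8} + \frac{F^{2}}{8}$ ($E{\left(F,T \right)} = \frac{F^{2} + T}{8} = \frac{T + F^{2}}{8} = \frac{T}{8} + \frac{F^{2}}{8}$)
$r{\left(j \right)} = - \frac{19}{2}$ ($r{\left(j \right)} = -8 - \frac{3}{2} = - \frac{19}{2}$)
$l{\left(u,f \right)} = \left(- \frac{3}{2} + \frac{u}{8}\right)^{2}$ ($l{\left(u,f \right)} = \left(-2 + \left(\frac{u}{8} + \frac{2^{2}}{8}\right)\right)^{2} = \left(-2 + \left(\frac{u}{8} + \frac{1}{8} \cdot 4\right)\right)^{2} = \left(-2 + \left(\frac{u}{8} + \frac{1}{2}\right)\right)^{2} = \left(-2 + \left(\frac{1}{2} + \frac{u}{8}\right)\right)^{2} = \left(- \frac{3}{2} + \frac{u}{8}\right)^{2}$)
$l{\left(r{\left(4 \right)},90 \right)} + 41588 = \frac{\left(-12 - \frac{19}{2}\right)^{2}}{64} + 41588 = \frac{\left(- \frac{43}{2}\right)^{2}}{64} + 41588 = \frac{1}{64} \cdot \frac{1849}{4} + 41588 = \frac{1849}{256} + 41588 = \frac{10648377}{256}$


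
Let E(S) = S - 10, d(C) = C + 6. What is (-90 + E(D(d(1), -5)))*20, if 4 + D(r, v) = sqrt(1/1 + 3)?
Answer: -2040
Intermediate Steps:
d(C) = 6 + C
D(r, v) = -2 (D(r, v) = -4 + sqrt(1/1 + 3) = -4 + sqrt(1 + 3) = -4 + sqrt(4) = -4 + 2 = -2)
E(S) = -10 + S
(-90 + E(D(d(1), -5)))*20 = (-90 + (-10 - 2))*20 = (-90 - 12)*20 = -102*20 = -2040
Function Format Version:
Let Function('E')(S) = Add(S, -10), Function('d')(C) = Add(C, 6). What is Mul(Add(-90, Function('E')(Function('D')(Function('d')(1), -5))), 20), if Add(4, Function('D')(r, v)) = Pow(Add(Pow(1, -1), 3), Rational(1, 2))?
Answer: -2040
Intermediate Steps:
Function('d')(C) = Add(6, C)
Function('D')(r, v) = -2 (Function('D')(r, v) = Add(-4, Pow(Add(Pow(1, -1), 3), Rational(1, 2))) = Add(-4, Pow(Add(1, 3), Rational(1, 2))) = Add(-4, Pow(4, Rational(1, 2))) = Add(-4, 2) = -2)
Function('E')(S) = Add(-10, S)
Mul(Add(-90, Function('E')(Function('D')(Function('d')(1), -5))), 20) = Mul(Add(-90, Add(-10, -2)), 20) = Mul(Add(-90, -12), 20) = Mul(-102, 20) = -2040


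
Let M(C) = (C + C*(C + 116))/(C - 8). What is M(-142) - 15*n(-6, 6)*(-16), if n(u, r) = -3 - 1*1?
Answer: -2951/3 ≈ -983.67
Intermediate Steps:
n(u, r) = -4 (n(u, r) = -3 - 1 = -4)
M(C) = (C + C*(116 + C))/(-8 + C)
M(-142) - 15*n(-6, 6)*(-16) = -142*(117 - 142)/(-8 - 142) - 15*(-4)*(-16) = -142*(-25)/(-150) + 60*(-16) = -142*(-1/150)*(-25) - 960 = -71/3 - 960 = -2951/3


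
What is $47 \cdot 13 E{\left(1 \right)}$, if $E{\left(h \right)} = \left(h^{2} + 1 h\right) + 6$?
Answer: $4888$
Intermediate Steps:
$E{\left(h \right)} = 6 + h + h^{2}$ ($E{\left(h \right)} = \left(h^{2} + h\right) + 6 = \left(h + h^{2}\right) + 6 = 6 + h + h^{2}$)
$47 \cdot 13 E{\left(1 \right)} = 47 \cdot 13 \left(6 + 1 + 1^{2}\right) = 611 \left(6 + 1 + 1\right) = 611 \cdot 8 = 4888$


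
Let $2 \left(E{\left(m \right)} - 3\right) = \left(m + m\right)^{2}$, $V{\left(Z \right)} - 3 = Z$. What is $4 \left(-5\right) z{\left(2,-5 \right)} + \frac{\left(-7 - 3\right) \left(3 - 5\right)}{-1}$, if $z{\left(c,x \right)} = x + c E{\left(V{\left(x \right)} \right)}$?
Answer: $-360$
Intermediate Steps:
$V{\left(Z \right)} = 3 + Z$
$E{\left(m \right)} = 3 + 2 m^{2}$ ($E{\left(m \right)} = 3 + \frac{\left(m + m\right)^{2}}{2} = 3 + \frac{\left(2 m\right)^{2}}{2} = 3 + \frac{4 m^{2}}{2} = 3 + 2 m^{2}$)
$z{\left(c,x \right)} = x + c \left(3 + 2 \left(3 + x\right)^{2}\right)$
$4 \left(-5\right) z{\left(2,-5 \right)} + \frac{\left(-7 - 3\right) \left(3 - 5\right)}{-1} = 4 \left(-5\right) \left(-5 + 2 \left(3 + 2 \left(3 - 5\right)^{2}\right)\right) + \frac{\left(-7 - 3\right) \left(3 - 5\right)}{-1} = - 20 \left(-5 + 2 \left(3 + 2 \left(-2\right)^{2}\right)\right) + \left(-10\right) \left(-2\right) \left(-1\right) = - 20 \left(-5 + 2 \left(3 + 2 \cdot 4\right)\right) + 20 \left(-1\right) = - 20 \left(-5 + 2 \left(3 + 8\right)\right) - 20 = - 20 \left(-5 + 2 \cdot 11\right) - 20 = - 20 \left(-5 + 22\right) - 20 = \left(-20\right) 17 - 20 = -340 - 20 = -360$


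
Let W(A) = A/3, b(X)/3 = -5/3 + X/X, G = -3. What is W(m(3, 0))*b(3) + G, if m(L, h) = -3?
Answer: -1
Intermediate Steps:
b(X) = -2 (b(X) = 3*(-5/3 + X/X) = 3*(-5*1/3 + 1) = 3*(-5/3 + 1) = 3*(-2/3) = -2)
W(A) = A/3 (W(A) = A*(1/3) = A/3)
W(m(3, 0))*b(3) + G = ((1/3)*(-3))*(-2) - 3 = -1*(-2) - 3 = 2 - 3 = -1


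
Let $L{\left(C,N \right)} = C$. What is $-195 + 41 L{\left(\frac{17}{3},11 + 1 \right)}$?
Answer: $\frac{112}{3} \approx 37.333$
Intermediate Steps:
$-195 + 41 L{\left(\frac{17}{3},11 + 1 \right)} = -195 + 41 \cdot \frac{17}{3} = -195 + \frac{697}{3} = \frac{112}{3}$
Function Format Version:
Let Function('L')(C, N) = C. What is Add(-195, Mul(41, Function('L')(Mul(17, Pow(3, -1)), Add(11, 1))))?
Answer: Rational(112, 3) ≈ 37.333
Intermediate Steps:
Add(-195, Mul(41, Function('L')(Mul(17, Pow(3, -1)), Add(11, 1)))) = Add(-195, Mul(41, Mul(17, Pow(3, -1)))) = Add(-195, Mul(41, Mul(17, Rational(1, 3)))) = Add(-195, Mul(41, Rational(17, 3))) = Add(-195, Rational(697, 3)) = Rational(112, 3)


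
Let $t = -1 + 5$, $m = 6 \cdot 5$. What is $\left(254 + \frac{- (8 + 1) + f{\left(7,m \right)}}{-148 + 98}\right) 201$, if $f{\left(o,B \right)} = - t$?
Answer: $\frac{2555313}{50} \approx 51106.0$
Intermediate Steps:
$m = 30$
$t = 4$
$f{\left(o,B \right)} = -4$ ($f{\left(o,B \right)} = \left(-1\right) 4 = -4$)
$\left(254 + \frac{- (8 + 1) + f{\left(7,m \right)}}{-148 + 98}\right) 201 = \left(254 + \frac{- (8 + 1) - 4}{-148 + 98}\right) 201 = \left(254 + \frac{\left(-1\right) 9 - 4}{-50}\right) 201 = \left(254 + \left(-9 - 4\right) \left(- \frac{1}{50}\right)\right) 201 = \left(254 - - \frac{13}{50}\right) 201 = \left(254 + \frac{13}{50}\right) 201 = \frac{12713}{50} \cdot 201 = \frac{2555313}{50}$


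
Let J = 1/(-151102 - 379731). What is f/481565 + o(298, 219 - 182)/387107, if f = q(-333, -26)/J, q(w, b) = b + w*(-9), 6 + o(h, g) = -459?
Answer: -87215506912418/26631026065 ≈ -3275.0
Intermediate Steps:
o(h, g) = -465 (o(h, g) = -6 - 459 = -465)
J = -1/530833 (J = 1/(-530833) = -1/530833 ≈ -1.8838e-6)
q(w, b) = b - 9*w
f = -1577104843 (f = (-26 - 9*(-333))/(-1/530833) = (-26 + 2997)*(-530833) = 2971*(-530833) = -1577104843)
f/481565 + o(298, 219 - 182)/387107 = -1577104843/481565 - 465/387107 = -87215506912418/26631026065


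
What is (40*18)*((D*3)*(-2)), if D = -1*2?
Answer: 8640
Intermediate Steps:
D = -2
(40*18)*((D*3)*(-2)) = (40*18)*(-2*3*(-2)) = 720*(-6*(-2)) = 720*12 = 8640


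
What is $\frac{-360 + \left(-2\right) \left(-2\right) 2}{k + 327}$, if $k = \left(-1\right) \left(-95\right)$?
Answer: $- \frac{176}{211} \approx -0.83412$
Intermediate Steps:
$k = 95$
$\frac{-360 + \left(-2\right) \left(-2\right) 2}{k + 327} = \frac{-360 + \left(-2\right) \left(-2\right) 2}{95 + 327} = \frac{-360 + 4 \cdot 2}{422} = \left(-360 + 8\right) \frac{1}{422} = \left(-352\right) \frac{1}{422} = - \frac{176}{211}$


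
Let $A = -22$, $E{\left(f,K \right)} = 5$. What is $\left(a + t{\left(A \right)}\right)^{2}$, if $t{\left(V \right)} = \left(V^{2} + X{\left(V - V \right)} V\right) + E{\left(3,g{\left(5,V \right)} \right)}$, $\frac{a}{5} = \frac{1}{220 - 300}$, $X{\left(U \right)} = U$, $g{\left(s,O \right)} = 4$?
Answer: $\frac{61199329}{256} \approx 2.3906 \cdot 10^{5}$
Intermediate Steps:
$a = - \frac{1}{16}$ ($a = \frac{5}{220 - 300} = \frac{5}{-80} = 5 \left(- \frac{1}{80}\right) = - \frac{1}{16} \approx -0.0625$)
$t{\left(V \right)} = 5 + V^{2}$ ($t{\left(V \right)} = \left(V^{2} + \left(V - V\right) V\right) + 5 = \left(V^{2} + 0 V\right) + 5 = \left(V^{2} + 0\right) + 5 = V^{2} + 5 = 5 + V^{2}$)
$\left(a + t{\left(A \right)}\right)^{2} = \left(- \frac{1}{16} + \left(5 + \left(-22\right)^{2}\right)\right)^{2} = \left(- \frac{1}{16} + \left(5 + 484\right)\right)^{2} = \left(- \frac{1}{16} + 489\right)^{2} = \left(\frac{7823}{16}\right)^{2} = \frac{61199329}{256}$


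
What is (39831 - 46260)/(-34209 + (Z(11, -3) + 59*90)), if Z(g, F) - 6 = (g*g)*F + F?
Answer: 2143/9753 ≈ 0.21973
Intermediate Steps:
Z(g, F) = 6 + F + F*g² (Z(g, F) = 6 + ((g*g)*F + F) = 6 + (g²*F + F) = 6 + (F*g² + F) = 6 + (F + F*g²) = 6 + F + F*g²)
(39831 - 46260)/(-34209 + (Z(11, -3) + 59*90)) = (39831 - 46260)/(-34209 + ((6 - 3 - 3*11²) + 59*90)) = -6429/(-34209 + ((6 - 3 - 3*121) + 5310)) = -6429/(-34209 + ((6 - 3 - 363) + 5310)) = -6429/(-34209 + (-360 + 5310)) = -6429/(-34209 + 4950) = -6429/(-29259) = -6429*(-1/29259) = 2143/9753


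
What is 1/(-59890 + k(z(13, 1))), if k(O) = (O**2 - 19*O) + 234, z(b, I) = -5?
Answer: -1/59536 ≈ -1.6797e-5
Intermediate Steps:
k(O) = 234 + O**2 - 19*O
1/(-59890 + k(z(13, 1))) = 1/(-59890 + (234 + (-5)**2 - 19*(-5))) = 1/(-59890 + (234 + 25 + 95)) = 1/(-59890 + 354) = 1/(-59536) = -1/59536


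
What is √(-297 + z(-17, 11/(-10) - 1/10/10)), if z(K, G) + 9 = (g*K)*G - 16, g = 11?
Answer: I*√11443/10 ≈ 10.697*I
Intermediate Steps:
z(K, G) = -25 + 11*G*K (z(K, G) = -9 + ((11*K)*G - 16) = -9 + (11*G*K - 16) = -9 + (-16 + 11*G*K) = -25 + 11*G*K)
√(-297 + z(-17, 11/(-10) - 1/10/10)) = √(-297 + (-25 + 11*(11/(-10) - 1/10/10)*(-17))) = √(-297 + (-25 + 11*(11*(-⅒) - 1*⅒*(⅒))*(-17))) = √(-297 + (-25 + 11*(-11/10 - ⅒*⅒)*(-17))) = √(-297 + (-25 + 11*(-11/10 - 1/100)*(-17))) = √(-297 + (-25 + 11*(-111/100)*(-17))) = √(-297 + (-25 + 20757/100)) = √(-297 + 18257/100) = √(-11443/100) = I*√11443/10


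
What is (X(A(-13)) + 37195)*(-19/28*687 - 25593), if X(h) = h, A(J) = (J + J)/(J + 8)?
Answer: -135716931657/140 ≈ -9.6941e+8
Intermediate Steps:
A(J) = 2*J/(8 + J) (A(J) = (2*J)/(8 + J) = 2*J/(8 + J))
(X(A(-13)) + 37195)*(-19/28*687 - 25593) = (2*(-13)/(8 - 13) + 37195)*(-19/28*687 - 25593) = (2*(-13)/(-5) + 37195)*(-19*1/28*687 - 25593) = (2*(-13)*(-⅕) + 37195)*(-19/28*687 - 25593) = (26/5 + 37195)*(-13053/28 - 25593) = (186001/5)*(-729657/28) = -135716931657/140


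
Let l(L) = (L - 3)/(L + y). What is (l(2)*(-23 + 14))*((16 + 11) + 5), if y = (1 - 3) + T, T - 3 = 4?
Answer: 288/7 ≈ 41.143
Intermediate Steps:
T = 7 (T = 3 + 4 = 7)
y = 5 (y = (1 - 3) + 7 = -2 + 7 = 5)
l(L) = (-3 + L)/(5 + L) (l(L) = (L - 3)/(L + 5) = (-3 + L)/(5 + L))
(l(2)*(-23 + 14))*((16 + 11) + 5) = (((-3 + 2)/(5 + 2))*(-23 + 14))*((16 + 11) + 5) = ((-1/7)*(-9))*(27 + 5) = (((⅐)*(-1))*(-9))*32 = -⅐*(-9)*32 = (9/7)*32 = 288/7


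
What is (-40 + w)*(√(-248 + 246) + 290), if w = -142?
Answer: -52780 - 182*I*√2 ≈ -52780.0 - 257.39*I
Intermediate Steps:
(-40 + w)*(√(-248 + 246) + 290) = (-40 - 142)*(√(-248 + 246) + 290) = -182*(√(-2) + 290) = -182*(I*√2 + 290) = -182*(290 + I*√2) = -52780 - 182*I*√2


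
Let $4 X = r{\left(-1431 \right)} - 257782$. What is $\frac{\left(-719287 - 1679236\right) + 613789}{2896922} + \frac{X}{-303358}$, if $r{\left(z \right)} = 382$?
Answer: $- \frac{1152585734}{2853261247} \approx -0.40395$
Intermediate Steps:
$X = -64350$ ($X = \frac{382 - 257782}{4} = \frac{1}{4} \left(-257400\right) = -64350$)
$\frac{\left(-719287 - 1679236\right) + 613789}{2896922} + \frac{X}{-303358} = \frac{\left(-719287 - 1679236\right) + 613789}{2896922} - \frac{64350}{-303358} = \left(-2398523 + 613789\right) \frac{1}{2896922} - - \frac{2925}{13789} = \left(-1784734\right) \frac{1}{2896922} + \frac{2925}{13789} = - \frac{127481}{206923} + \frac{2925}{13789} = - \frac{1152585734}{2853261247}$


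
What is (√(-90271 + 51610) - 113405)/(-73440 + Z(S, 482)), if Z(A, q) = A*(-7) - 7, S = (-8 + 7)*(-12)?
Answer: 113405/73531 - 7*I*√789/73531 ≈ 1.5423 - 0.002674*I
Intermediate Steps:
S = 12 (S = -1*(-12) = 12)
Z(A, q) = -7 - 7*A (Z(A, q) = -7*A - 7 = -7 - 7*A)
(√(-90271 + 51610) - 113405)/(-73440 + Z(S, 482)) = (√(-90271 + 51610) - 113405)/(-73440 + (-7 - 7*12)) = (√(-38661) - 113405)/(-73440 + (-7 - 84)) = (7*I*√789 - 113405)/(-73440 - 91) = (-113405 + 7*I*√789)/(-73531) = (-113405 + 7*I*√789)*(-1/73531) = 113405/73531 - 7*I*√789/73531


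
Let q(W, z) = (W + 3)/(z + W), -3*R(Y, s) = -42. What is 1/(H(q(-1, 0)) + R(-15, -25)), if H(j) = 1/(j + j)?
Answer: 4/55 ≈ 0.072727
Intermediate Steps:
R(Y, s) = 14 (R(Y, s) = -⅓*(-42) = 14)
q(W, z) = (3 + W)/(W + z)
H(j) = 1/(2*j)
1/(H(q(-1, 0)) + R(-15, -25)) = 1/(1/(2*(((3 - 1)/(-1 + 0)))) + 14) = 1/(1/(2*((2/(-1)))) + 14) = 1/(1/(2*((-1*2))) + 14) = 1/((½)/(-2) + 14) = 1/((½)*(-½) + 14) = 1/(-¼ + 14) = 1/(55/4) = 4/55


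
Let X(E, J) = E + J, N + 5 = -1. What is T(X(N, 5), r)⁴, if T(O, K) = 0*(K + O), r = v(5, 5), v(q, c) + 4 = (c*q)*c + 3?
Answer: 0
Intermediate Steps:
N = -6 (N = -5 - 1 = -6)
v(q, c) = -1 + q*c² (v(q, c) = -4 + ((c*q)*c + 3) = -4 + (q*c² + 3) = -4 + (3 + q*c²) = -1 + q*c²)
r = 124 (r = -1 + 5*5² = -1 + 5*25 = -1 + 125 = 124)
T(O, K) = 0
T(X(N, 5), r)⁴ = 0⁴ = 0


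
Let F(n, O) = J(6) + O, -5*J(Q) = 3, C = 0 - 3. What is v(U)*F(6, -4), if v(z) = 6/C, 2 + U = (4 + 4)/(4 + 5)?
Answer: 46/5 ≈ 9.2000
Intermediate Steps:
C = -3
J(Q) = -⅗ (J(Q) = -⅕*3 = -⅗)
F(n, O) = -⅗ + O
U = -10/9 (U = -2 + (4 + 4)/(4 + 5) = -2 + 8/9 = -10/9 ≈ -1.1111)
v(z) = -2 (v(z) = 6/(-3) = 6*(-⅓) = -2)
v(U)*F(6, -4) = -2*(-⅗ - 4) = -2*(-23/5) = 46/5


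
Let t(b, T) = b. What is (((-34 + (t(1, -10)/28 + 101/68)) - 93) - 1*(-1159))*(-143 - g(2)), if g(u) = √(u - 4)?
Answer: -17587427/119 - 122989*I*√2/119 ≈ -1.4779e+5 - 1461.6*I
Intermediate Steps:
g(u) = √(-4 + u)
(((-34 + (t(1, -10)/28 + 101/68)) - 93) - 1*(-1159))*(-143 - g(2)) = (((-34 + (1/28 + 101/68)) - 93) - 1*(-1159))*(-143 - √(-4 + 2)) = (((-34 + (1*(1/28) + 101*(1/68))) - 93) + 1159)*(-143 - √(-2)) = (((-34 + (1/28 + 101/68)) - 93) + 1159)*(-143 - I*√2) = (((-34 + 181/119) - 93) + 1159)*(-143 - I*√2) = ((-3865/119 - 93) + 1159)*(-143 - I*√2) = (-14932/119 + 1159)*(-143 - I*√2) = 122989*(-143 - I*√2)/119 = -17587427/119 - 122989*I*√2/119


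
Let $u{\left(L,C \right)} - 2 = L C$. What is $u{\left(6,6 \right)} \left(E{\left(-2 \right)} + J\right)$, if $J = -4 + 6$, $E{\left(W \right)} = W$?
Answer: $0$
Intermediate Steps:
$u{\left(L,C \right)} = 2 + C L$ ($u{\left(L,C \right)} = 2 + L C = 2 + C L$)
$J = 2$
$u{\left(6,6 \right)} \left(E{\left(-2 \right)} + J\right) = \left(2 + 6 \cdot 6\right) \left(-2 + 2\right) = \left(2 + 36\right) 0 = 38 \cdot 0 = 0$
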